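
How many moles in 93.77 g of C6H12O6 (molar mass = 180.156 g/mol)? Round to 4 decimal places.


n = mass / M
n = 93.77 / 180.156
n = 0.52049335 mol, rounded to 4 dp:

0.5205 mol


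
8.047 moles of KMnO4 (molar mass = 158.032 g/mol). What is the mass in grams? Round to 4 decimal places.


mass = n * M
mass = 8.047 * 158.032
mass = 1271.683504 g, rounded to 4 dp:

1271.6835 g


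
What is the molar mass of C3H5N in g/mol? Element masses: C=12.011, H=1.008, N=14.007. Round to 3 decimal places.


M = sum(count * atomic_mass) over atoms.
M = 3*12.011 + 5*1.008 + 1*14.007
M = 36.033 + 5.04 + 14.007
M = 55.08 g/mol, rounded to 3 dp:

55.080 g/mol


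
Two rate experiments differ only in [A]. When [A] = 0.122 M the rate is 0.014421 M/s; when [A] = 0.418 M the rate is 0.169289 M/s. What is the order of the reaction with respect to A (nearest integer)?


Rate is proportional to [A]^n, so rate2/rate1 = ([A]2/[A]1)^n. Take logs to solve for n.
rate2/rate1 = 0.169289 / 0.014421 = 11.7391
[A]2/[A]1 = 0.418 / 0.122 = 3.4262
n = ln(11.7391) / ln(3.4262) = 2.0
Nearest integer order:

2


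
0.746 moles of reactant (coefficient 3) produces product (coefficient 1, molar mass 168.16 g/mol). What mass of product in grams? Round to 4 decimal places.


Use the coefficient ratio to convert reactant moles to product moles, then multiply by the product's molar mass.
moles_P = moles_R * (coeff_P / coeff_R) = 0.746 * (1/3) = 0.248667
mass_P = moles_P * M_P = 0.248667 * 168.16
mass_P = 41.81584272 g, rounded to 4 dp:

41.8158 g


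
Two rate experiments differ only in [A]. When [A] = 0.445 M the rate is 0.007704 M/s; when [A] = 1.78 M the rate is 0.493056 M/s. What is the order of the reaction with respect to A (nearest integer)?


Rate is proportional to [A]^n, so rate2/rate1 = ([A]2/[A]1)^n. Take logs to solve for n.
rate2/rate1 = 0.493056 / 0.007704 = 64.0
[A]2/[A]1 = 1.78 / 0.445 = 4.0
n = ln(64.0) / ln(4.0) = 3.0
Nearest integer order:

3


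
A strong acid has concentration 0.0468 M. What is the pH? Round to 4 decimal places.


A strong acid dissociates completely, so [H+] equals the given concentration.
pH = -log10([H+]) = -log10(0.0468)
pH = 1.32975415, rounded to 4 dp:

1.3298


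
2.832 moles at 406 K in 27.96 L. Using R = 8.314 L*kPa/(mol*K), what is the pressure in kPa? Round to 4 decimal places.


PV = nRT, solve for P = nRT / V.
nRT = 2.832 * 8.314 * 406 = 9559.3707
P = 9559.3707 / 27.96
P = 341.89451717 kPa, rounded to 4 dp:

341.8945 kPa


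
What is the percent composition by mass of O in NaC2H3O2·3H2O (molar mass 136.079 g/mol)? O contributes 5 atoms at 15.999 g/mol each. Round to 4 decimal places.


pct = 100 * (n_elem * M_elem) / M_total
mass_contribution = 5 * 15.999 = 79.995 g/mol
pct = 100 * 79.995 / 136.079
pct = 58.78570536 %, rounded to 4 dp:

58.7857 %


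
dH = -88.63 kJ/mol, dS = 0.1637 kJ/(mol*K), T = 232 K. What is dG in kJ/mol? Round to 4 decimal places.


Gibbs: dG = dH - T*dS (consistent units, dS already in kJ/(mol*K)).
T*dS = 232 * 0.1637 = 37.9784
dG = -88.63 - (37.9784)
dG = -126.6084 kJ/mol, rounded to 4 dp:

-126.6084 kJ/mol


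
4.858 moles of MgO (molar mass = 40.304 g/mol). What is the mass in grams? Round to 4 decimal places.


mass = n * M
mass = 4.858 * 40.304
mass = 195.796832 g, rounded to 4 dp:

195.7968 g


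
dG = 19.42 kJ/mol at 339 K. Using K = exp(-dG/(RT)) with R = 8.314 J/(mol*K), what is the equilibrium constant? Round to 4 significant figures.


dG is in kJ/mol; multiply by 1000 to match R in J/(mol*K).
RT = 8.314 * 339 = 2818.446 J/mol
exponent = -dG*1000 / (RT) = -(19.42*1000) / 2818.446 = -6.89032183
K = exp(-6.89032183)
K = 0.0010175863, rounded to 4 significant figures:

0.001018


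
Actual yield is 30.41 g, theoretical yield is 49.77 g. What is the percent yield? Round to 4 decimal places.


% yield = 100 * actual / theoretical
% yield = 100 * 30.41 / 49.77
% yield = 61.1010649 %, rounded to 4 dp:

61.1011 %


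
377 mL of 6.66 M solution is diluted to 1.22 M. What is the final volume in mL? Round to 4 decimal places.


Dilution: M1*V1 = M2*V2, solve for V2.
V2 = M1*V1 / M2
V2 = 6.66 * 377 / 1.22
V2 = 2510.82 / 1.22
V2 = 2058.04918033 mL, rounded to 4 dp:

2058.0492 mL


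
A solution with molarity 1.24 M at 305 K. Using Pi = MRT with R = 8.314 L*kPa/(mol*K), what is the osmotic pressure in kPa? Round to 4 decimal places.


Osmotic pressure (van't Hoff): Pi = M*R*T.
RT = 8.314 * 305 = 2535.77
Pi = 1.24 * 2535.77
Pi = 3144.3548 kPa, rounded to 4 dp:

3144.3548 kPa


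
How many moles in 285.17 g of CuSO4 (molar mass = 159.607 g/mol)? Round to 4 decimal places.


n = mass / M
n = 285.17 / 159.607
n = 1.78670108 mol, rounded to 4 dp:

1.7867 mol


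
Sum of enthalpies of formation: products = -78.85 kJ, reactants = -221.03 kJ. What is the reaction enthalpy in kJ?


dH_rxn = sum(dH_f products) - sum(dH_f reactants)
dH_rxn = -78.85 - (-221.03)
dH_rxn = 142.18 kJ:

142.18 kJ


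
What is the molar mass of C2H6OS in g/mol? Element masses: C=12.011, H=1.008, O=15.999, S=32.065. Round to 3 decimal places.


M = sum(count * atomic_mass) over atoms.
M = 2*12.011 + 6*1.008 + 1*15.999 + 1*32.065
M = 24.022 + 6.048 + 15.999 + 32.065
M = 78.134 g/mol, rounded to 3 dp:

78.134 g/mol


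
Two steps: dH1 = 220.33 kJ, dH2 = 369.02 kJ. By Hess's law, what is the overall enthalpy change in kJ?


Hess's law: enthalpy is a state function, so add the step enthalpies.
dH_total = dH1 + dH2 = 220.33 + (369.02)
dH_total = 589.35 kJ:

589.35 kJ


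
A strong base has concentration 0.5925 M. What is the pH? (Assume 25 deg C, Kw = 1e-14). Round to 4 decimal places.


A strong base dissociates completely, so [OH-] equals the given concentration.
pOH = -log10([OH-]) = -log10(0.5925) = 0.227312
pH = 14 - pOH = 14 - 0.227312
pH = 13.772688, rounded to 4 dp:

13.7727


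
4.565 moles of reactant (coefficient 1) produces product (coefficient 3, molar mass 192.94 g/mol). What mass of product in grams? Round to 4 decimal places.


Use the coefficient ratio to convert reactant moles to product moles, then multiply by the product's molar mass.
moles_P = moles_R * (coeff_P / coeff_R) = 4.565 * (3/1) = 13.695
mass_P = moles_P * M_P = 13.695 * 192.94
mass_P = 2642.3133 g, rounded to 4 dp:

2642.3133 g


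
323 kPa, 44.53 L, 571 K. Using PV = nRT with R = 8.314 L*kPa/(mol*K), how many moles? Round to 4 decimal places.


PV = nRT, solve for n = PV / (RT).
PV = 323 * 44.53 = 14383.19
RT = 8.314 * 571 = 4747.294
n = 14383.19 / 4747.294
n = 3.02976601 mol, rounded to 4 dp:

3.0298 mol


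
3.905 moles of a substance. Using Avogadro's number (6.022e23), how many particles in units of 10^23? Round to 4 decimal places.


N = n * NA, then divide by 1e23 for the requested units.
N / 1e23 = n * 6.022
N / 1e23 = 3.905 * 6.022
N / 1e23 = 23.51591, rounded to 4 dp:

23.5159


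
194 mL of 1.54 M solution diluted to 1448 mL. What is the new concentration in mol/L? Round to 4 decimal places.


Dilution: M1*V1 = M2*V2, solve for M2.
M2 = M1*V1 / V2
M2 = 1.54 * 194 / 1448
M2 = 298.76 / 1448
M2 = 0.20632597 mol/L, rounded to 4 dp:

0.2063 mol/L


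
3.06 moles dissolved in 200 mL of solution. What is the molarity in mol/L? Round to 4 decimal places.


Convert volume to liters: V_L = V_mL / 1000.
V_L = 200 / 1000 = 0.2 L
M = n / V_L = 3.06 / 0.2
M = 15.3 mol/L, rounded to 4 dp:

15.3000 mol/L


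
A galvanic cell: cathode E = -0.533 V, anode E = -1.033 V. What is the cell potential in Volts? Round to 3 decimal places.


Standard cell potential: E_cell = E_cathode - E_anode.
E_cell = -0.533 - (-1.033)
E_cell = 0.5 V, rounded to 3 dp:

0.500 V


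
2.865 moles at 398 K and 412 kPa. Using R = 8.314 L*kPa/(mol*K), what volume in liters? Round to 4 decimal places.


PV = nRT, solve for V = nRT / P.
nRT = 2.865 * 8.314 * 398 = 9480.2048
V = 9480.2048 / 412
V = 23.01020583 L, rounded to 4 dp:

23.0102 L


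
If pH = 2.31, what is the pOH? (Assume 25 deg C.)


At 25 deg C, pH + pOH = 14.
pOH = 14 - pH = 14 - 2.31
pOH = 11.69:

11.69


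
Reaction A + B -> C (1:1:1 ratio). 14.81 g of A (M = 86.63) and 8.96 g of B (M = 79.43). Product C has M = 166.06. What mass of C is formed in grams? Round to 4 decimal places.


Find moles of each reactant; the smaller value is the limiting reagent in a 1:1:1 reaction, so moles_C equals moles of the limiter.
n_A = mass_A / M_A = 14.81 / 86.63 = 0.170957 mol
n_B = mass_B / M_B = 8.96 / 79.43 = 0.112804 mol
Limiting reagent: B (smaller), n_limiting = 0.112804 mol
mass_C = n_limiting * M_C = 0.112804 * 166.06
mass_C = 18.73223224 g, rounded to 4 dp:

18.7322 g


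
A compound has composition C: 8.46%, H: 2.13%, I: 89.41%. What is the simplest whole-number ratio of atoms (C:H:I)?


Assume 100 g of compound, divide each mass% by atomic mass to get moles, then normalize by the smallest to get a raw atom ratio.
Moles per 100 g: C: 8.46/12.011 = 0.7044, H: 2.13/1.008 = 2.1131, I: 89.41/126.904 = 0.7045
Raw ratio (divide by min = 0.7044): C: 1.0, H: 3.0, I: 1.0
Multiply by 1 to clear fractions: C: 1.0 ~= 1, H: 3.0 ~= 3, I: 1.0 ~= 1
Reduce by GCD to get the simplest whole-number ratio:

1:3:1


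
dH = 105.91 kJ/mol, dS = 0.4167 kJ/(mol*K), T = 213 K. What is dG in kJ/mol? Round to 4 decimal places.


Gibbs: dG = dH - T*dS (consistent units, dS already in kJ/(mol*K)).
T*dS = 213 * 0.4167 = 88.7571
dG = 105.91 - (88.7571)
dG = 17.1529 kJ/mol, rounded to 4 dp:

17.1529 kJ/mol


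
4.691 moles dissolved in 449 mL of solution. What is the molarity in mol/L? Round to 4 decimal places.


Convert volume to liters: V_L = V_mL / 1000.
V_L = 449 / 1000 = 0.449 L
M = n / V_L = 4.691 / 0.449
M = 10.44766147 mol/L, rounded to 4 dp:

10.4477 mol/L


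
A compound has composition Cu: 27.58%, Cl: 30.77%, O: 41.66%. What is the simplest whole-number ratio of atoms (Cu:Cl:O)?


Assume 100 g of compound, divide each mass% by atomic mass to get moles, then normalize by the smallest to get a raw atom ratio.
Moles per 100 g: Cu: 27.58/63.546 = 0.434, Cl: 30.77/35.453 = 0.8679, O: 41.66/15.999 = 2.6039
Raw ratio (divide by min = 0.434): Cu: 1.0, Cl: 2.0, O: 6.0
Multiply by 1 to clear fractions: Cu: 1.0 ~= 1, Cl: 2.0 ~= 2, O: 6.0 ~= 6
Reduce by GCD to get the simplest whole-number ratio:

1:2:6


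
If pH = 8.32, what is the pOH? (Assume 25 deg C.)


At 25 deg C, pH + pOH = 14.
pOH = 14 - pH = 14 - 8.32
pOH = 5.68:

5.68


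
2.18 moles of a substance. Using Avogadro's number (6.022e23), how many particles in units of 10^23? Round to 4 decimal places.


N = n * NA, then divide by 1e23 for the requested units.
N / 1e23 = n * 6.022
N / 1e23 = 2.18 * 6.022
N / 1e23 = 13.12796, rounded to 4 dp:

13.1280


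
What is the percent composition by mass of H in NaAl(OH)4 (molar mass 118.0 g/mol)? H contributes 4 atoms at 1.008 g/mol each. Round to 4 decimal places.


pct = 100 * (n_elem * M_elem) / M_total
mass_contribution = 4 * 1.008 = 4.032 g/mol
pct = 100 * 4.032 / 118.0
pct = 3.41694915 %, rounded to 4 dp:

3.4169 %


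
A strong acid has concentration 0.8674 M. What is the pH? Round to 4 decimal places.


A strong acid dissociates completely, so [H+] equals the given concentration.
pH = -log10([H+]) = -log10(0.8674)
pH = 0.06178058, rounded to 4 dp:

0.0618


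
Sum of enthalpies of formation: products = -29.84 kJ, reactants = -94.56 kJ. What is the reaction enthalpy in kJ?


dH_rxn = sum(dH_f products) - sum(dH_f reactants)
dH_rxn = -29.84 - (-94.56)
dH_rxn = 64.72 kJ:

64.72 kJ


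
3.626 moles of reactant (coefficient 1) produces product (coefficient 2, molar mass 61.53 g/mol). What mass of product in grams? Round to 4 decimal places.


Use the coefficient ratio to convert reactant moles to product moles, then multiply by the product's molar mass.
moles_P = moles_R * (coeff_P / coeff_R) = 3.626 * (2/1) = 7.252
mass_P = moles_P * M_P = 7.252 * 61.53
mass_P = 446.21556 g, rounded to 4 dp:

446.2156 g


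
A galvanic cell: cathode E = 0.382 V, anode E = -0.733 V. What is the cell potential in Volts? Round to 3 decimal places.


Standard cell potential: E_cell = E_cathode - E_anode.
E_cell = 0.382 - (-0.733)
E_cell = 1.115 V, rounded to 3 dp:

1.115 V


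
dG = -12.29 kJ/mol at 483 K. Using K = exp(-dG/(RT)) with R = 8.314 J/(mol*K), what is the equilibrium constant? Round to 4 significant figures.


dG is in kJ/mol; multiply by 1000 to match R in J/(mol*K).
RT = 8.314 * 483 = 4015.662 J/mol
exponent = -dG*1000 / (RT) = -(-12.29*1000) / 4015.662 = 3.06051655
K = exp(3.06051655)
K = 21.338577, rounded to 4 significant figures:

21.34


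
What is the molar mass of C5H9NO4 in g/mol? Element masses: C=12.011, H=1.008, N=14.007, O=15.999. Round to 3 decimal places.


M = sum(count * atomic_mass) over atoms.
M = 5*12.011 + 9*1.008 + 1*14.007 + 4*15.999
M = 60.055 + 9.072 + 14.007 + 63.996
M = 147.13 g/mol, rounded to 3 dp:

147.130 g/mol


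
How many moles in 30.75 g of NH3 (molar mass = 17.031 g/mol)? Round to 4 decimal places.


n = mass / M
n = 30.75 / 17.031
n = 1.80553109 mol, rounded to 4 dp:

1.8055 mol


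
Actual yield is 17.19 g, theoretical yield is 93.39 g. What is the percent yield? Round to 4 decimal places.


% yield = 100 * actual / theoretical
% yield = 100 * 17.19 / 93.39
% yield = 18.40668166 %, rounded to 4 dp:

18.4067 %


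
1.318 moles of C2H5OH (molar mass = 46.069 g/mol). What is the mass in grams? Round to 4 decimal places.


mass = n * M
mass = 1.318 * 46.069
mass = 60.718942 g, rounded to 4 dp:

60.7189 g


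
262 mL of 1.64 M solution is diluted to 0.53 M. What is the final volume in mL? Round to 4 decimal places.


Dilution: M1*V1 = M2*V2, solve for V2.
V2 = M1*V1 / M2
V2 = 1.64 * 262 / 0.53
V2 = 429.68 / 0.53
V2 = 810.71698113 mL, rounded to 4 dp:

810.7170 mL


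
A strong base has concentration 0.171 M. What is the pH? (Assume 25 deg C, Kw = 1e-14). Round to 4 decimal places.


A strong base dissociates completely, so [OH-] equals the given concentration.
pOH = -log10([OH-]) = -log10(0.171) = 0.767004
pH = 14 - pOH = 14 - 0.767004
pH = 13.232996, rounded to 4 dp:

13.2330


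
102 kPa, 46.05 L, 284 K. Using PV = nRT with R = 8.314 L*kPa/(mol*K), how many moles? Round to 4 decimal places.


PV = nRT, solve for n = PV / (RT).
PV = 102 * 46.05 = 4697.1
RT = 8.314 * 284 = 2361.176
n = 4697.1 / 2361.176
n = 1.98930533 mol, rounded to 4 dp:

1.9893 mol


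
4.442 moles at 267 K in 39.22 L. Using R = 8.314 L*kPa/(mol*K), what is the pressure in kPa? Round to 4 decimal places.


PV = nRT, solve for P = nRT / V.
nRT = 4.442 * 8.314 * 267 = 9860.5204
P = 9860.5204 / 39.22
P = 251.41561448 kPa, rounded to 4 dp:

251.4156 kPa


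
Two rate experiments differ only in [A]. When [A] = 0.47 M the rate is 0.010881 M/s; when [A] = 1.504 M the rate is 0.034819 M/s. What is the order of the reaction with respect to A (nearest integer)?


Rate is proportional to [A]^n, so rate2/rate1 = ([A]2/[A]1)^n. Take logs to solve for n.
rate2/rate1 = 0.034819 / 0.010881 = 3.2
[A]2/[A]1 = 1.504 / 0.47 = 3.2
n = ln(3.2) / ln(3.2) = 1.0
Nearest integer order:

1


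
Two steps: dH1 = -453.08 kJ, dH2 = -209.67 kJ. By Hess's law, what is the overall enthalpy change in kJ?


Hess's law: enthalpy is a state function, so add the step enthalpies.
dH_total = dH1 + dH2 = -453.08 + (-209.67)
dH_total = -662.75 kJ:

-662.75 kJ


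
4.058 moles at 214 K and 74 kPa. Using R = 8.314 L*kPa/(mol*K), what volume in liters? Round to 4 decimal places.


PV = nRT, solve for V = nRT / P.
nRT = 4.058 * 8.314 * 214 = 7219.9774
V = 7219.9774 / 74
V = 97.56726216 L, rounded to 4 dp:

97.5673 L


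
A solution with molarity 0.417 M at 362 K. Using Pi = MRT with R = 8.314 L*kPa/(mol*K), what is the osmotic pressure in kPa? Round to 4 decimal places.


Osmotic pressure (van't Hoff): Pi = M*R*T.
RT = 8.314 * 362 = 3009.668
Pi = 0.417 * 3009.668
Pi = 1255.031556 kPa, rounded to 4 dp:

1255.0316 kPa


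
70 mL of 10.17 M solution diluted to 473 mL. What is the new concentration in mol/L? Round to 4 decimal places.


Dilution: M1*V1 = M2*V2, solve for M2.
M2 = M1*V1 / V2
M2 = 10.17 * 70 / 473
M2 = 711.9 / 473
M2 = 1.505074 mol/L, rounded to 4 dp:

1.5051 mol/L


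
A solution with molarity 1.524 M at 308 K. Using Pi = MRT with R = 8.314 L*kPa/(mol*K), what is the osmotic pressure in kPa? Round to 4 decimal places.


Osmotic pressure (van't Hoff): Pi = M*R*T.
RT = 8.314 * 308 = 2560.712
Pi = 1.524 * 2560.712
Pi = 3902.525088 kPa, rounded to 4 dp:

3902.5251 kPa


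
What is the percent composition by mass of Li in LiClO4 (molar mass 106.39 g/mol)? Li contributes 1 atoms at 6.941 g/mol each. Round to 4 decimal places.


pct = 100 * (n_elem * M_elem) / M_total
mass_contribution = 1 * 6.941 = 6.941 g/mol
pct = 100 * 6.941 / 106.39
pct = 6.52410941 %, rounded to 4 dp:

6.5241 %


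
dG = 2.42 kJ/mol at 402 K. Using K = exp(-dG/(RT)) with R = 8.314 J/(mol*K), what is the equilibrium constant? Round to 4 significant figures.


dG is in kJ/mol; multiply by 1000 to match R in J/(mol*K).
RT = 8.314 * 402 = 3342.228 J/mol
exponent = -dG*1000 / (RT) = -(2.42*1000) / 3342.228 = -0.7240679
K = exp(-0.7240679)
K = 0.48477622, rounded to 4 significant figures:

0.4848


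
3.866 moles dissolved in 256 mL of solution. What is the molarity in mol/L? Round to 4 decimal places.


Convert volume to liters: V_L = V_mL / 1000.
V_L = 256 / 1000 = 0.256 L
M = n / V_L = 3.866 / 0.256
M = 15.1015625 mol/L, rounded to 4 dp:

15.1016 mol/L


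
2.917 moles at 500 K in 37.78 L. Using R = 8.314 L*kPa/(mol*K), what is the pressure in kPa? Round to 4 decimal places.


PV = nRT, solve for P = nRT / V.
nRT = 2.917 * 8.314 * 500 = 12125.969
P = 12125.969 / 37.78
P = 320.9626522 kPa, rounded to 4 dp:

320.9627 kPa


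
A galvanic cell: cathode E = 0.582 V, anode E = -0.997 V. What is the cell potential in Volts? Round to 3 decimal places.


Standard cell potential: E_cell = E_cathode - E_anode.
E_cell = 0.582 - (-0.997)
E_cell = 1.579 V, rounded to 3 dp:

1.579 V


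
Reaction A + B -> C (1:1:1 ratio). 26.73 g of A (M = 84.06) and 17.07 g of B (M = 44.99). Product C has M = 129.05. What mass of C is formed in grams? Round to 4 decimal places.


Find moles of each reactant; the smaller value is the limiting reagent in a 1:1:1 reaction, so moles_C equals moles of the limiter.
n_A = mass_A / M_A = 26.73 / 84.06 = 0.317987 mol
n_B = mass_B / M_B = 17.07 / 44.99 = 0.379418 mol
Limiting reagent: A (smaller), n_limiting = 0.317987 mol
mass_C = n_limiting * M_C = 0.317987 * 129.05
mass_C = 41.03622235 g, rounded to 4 dp:

41.0362 g


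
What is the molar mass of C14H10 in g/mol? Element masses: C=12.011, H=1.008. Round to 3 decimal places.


M = sum(count * atomic_mass) over atoms.
M = 14*12.011 + 10*1.008
M = 168.154 + 10.08
M = 178.234 g/mol, rounded to 3 dp:

178.234 g/mol


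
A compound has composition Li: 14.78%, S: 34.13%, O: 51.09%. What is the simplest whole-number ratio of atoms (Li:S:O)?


Assume 100 g of compound, divide each mass% by atomic mass to get moles, then normalize by the smallest to get a raw atom ratio.
Moles per 100 g: Li: 14.78/6.941 = 2.1294, S: 34.13/32.065 = 1.0644, O: 51.09/15.999 = 3.1933
Raw ratio (divide by min = 1.0644): Li: 2.001, S: 1.0, O: 3.0
Multiply by 1 to clear fractions: Li: 2.001 ~= 2, S: 1.0 ~= 1, O: 3.0 ~= 3
Reduce by GCD to get the simplest whole-number ratio:

2:1:3


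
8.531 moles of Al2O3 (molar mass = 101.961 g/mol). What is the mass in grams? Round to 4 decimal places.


mass = n * M
mass = 8.531 * 101.961
mass = 869.829291 g, rounded to 4 dp:

869.8293 g


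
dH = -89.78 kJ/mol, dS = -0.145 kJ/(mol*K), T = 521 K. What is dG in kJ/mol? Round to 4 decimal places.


Gibbs: dG = dH - T*dS (consistent units, dS already in kJ/(mol*K)).
T*dS = 521 * -0.145 = -75.545
dG = -89.78 - (-75.545)
dG = -14.235 kJ/mol, rounded to 4 dp:

-14.2350 kJ/mol


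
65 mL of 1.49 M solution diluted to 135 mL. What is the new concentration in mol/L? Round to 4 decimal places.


Dilution: M1*V1 = M2*V2, solve for M2.
M2 = M1*V1 / V2
M2 = 1.49 * 65 / 135
M2 = 96.85 / 135
M2 = 0.71740741 mol/L, rounded to 4 dp:

0.7174 mol/L


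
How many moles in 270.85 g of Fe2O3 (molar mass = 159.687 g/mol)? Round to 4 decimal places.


n = mass / M
n = 270.85 / 159.687
n = 1.69613056 mol, rounded to 4 dp:

1.6961 mol


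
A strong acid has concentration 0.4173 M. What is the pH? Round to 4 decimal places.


A strong acid dissociates completely, so [H+] equals the given concentration.
pH = -log10([H+]) = -log10(0.4173)
pH = 0.37955162, rounded to 4 dp:

0.3796


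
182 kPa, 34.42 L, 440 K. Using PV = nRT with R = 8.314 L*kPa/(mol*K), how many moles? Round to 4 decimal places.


PV = nRT, solve for n = PV / (RT).
PV = 182 * 34.42 = 6264.44
RT = 8.314 * 440 = 3658.16
n = 6264.44 / 3658.16
n = 1.71245654 mol, rounded to 4 dp:

1.7125 mol


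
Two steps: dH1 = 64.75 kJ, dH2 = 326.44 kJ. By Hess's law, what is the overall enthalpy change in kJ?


Hess's law: enthalpy is a state function, so add the step enthalpies.
dH_total = dH1 + dH2 = 64.75 + (326.44)
dH_total = 391.19 kJ:

391.19 kJ


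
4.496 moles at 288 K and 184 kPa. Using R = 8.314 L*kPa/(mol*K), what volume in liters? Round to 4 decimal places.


PV = nRT, solve for V = nRT / P.
nRT = 4.496 * 8.314 * 288 = 10765.3663
V = 10765.3663 / 184
V = 58.50742554 L, rounded to 4 dp:

58.5074 L


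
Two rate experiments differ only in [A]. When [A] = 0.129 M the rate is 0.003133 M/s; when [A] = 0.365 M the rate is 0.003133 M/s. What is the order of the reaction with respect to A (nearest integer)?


Rate is proportional to [A]^n, so rate2/rate1 = ([A]2/[A]1)^n. Take logs to solve for n.
rate2/rate1 = 0.003133 / 0.003133 = 1.0
[A]2/[A]1 = 0.365 / 0.129 = 2.8295
n = ln(1.0) / ln(2.8295) = 0.0
Nearest integer order:

0


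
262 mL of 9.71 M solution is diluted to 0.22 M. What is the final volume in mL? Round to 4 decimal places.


Dilution: M1*V1 = M2*V2, solve for V2.
V2 = M1*V1 / M2
V2 = 9.71 * 262 / 0.22
V2 = 2544.02 / 0.22
V2 = 11563.72727273 mL, rounded to 4 dp:

11563.7273 mL


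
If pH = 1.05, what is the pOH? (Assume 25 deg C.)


At 25 deg C, pH + pOH = 14.
pOH = 14 - pH = 14 - 1.05
pOH = 12.95:

12.95


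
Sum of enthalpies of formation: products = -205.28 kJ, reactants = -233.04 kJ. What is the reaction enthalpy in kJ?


dH_rxn = sum(dH_f products) - sum(dH_f reactants)
dH_rxn = -205.28 - (-233.04)
dH_rxn = 27.76 kJ:

27.76 kJ


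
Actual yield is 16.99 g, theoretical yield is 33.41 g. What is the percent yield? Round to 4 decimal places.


% yield = 100 * actual / theoretical
% yield = 100 * 16.99 / 33.41
% yield = 50.85303801 %, rounded to 4 dp:

50.8530 %


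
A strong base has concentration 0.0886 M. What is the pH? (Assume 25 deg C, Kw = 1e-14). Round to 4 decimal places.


A strong base dissociates completely, so [OH-] equals the given concentration.
pOH = -log10([OH-]) = -log10(0.0886) = 1.052566
pH = 14 - pOH = 14 - 1.052566
pH = 12.947434, rounded to 4 dp:

12.9474


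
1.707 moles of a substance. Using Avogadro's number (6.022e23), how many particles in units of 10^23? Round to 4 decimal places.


N = n * NA, then divide by 1e23 for the requested units.
N / 1e23 = n * 6.022
N / 1e23 = 1.707 * 6.022
N / 1e23 = 10.279554, rounded to 4 dp:

10.2796


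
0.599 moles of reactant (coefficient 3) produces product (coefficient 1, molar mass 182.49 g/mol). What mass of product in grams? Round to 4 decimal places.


Use the coefficient ratio to convert reactant moles to product moles, then multiply by the product's molar mass.
moles_P = moles_R * (coeff_P / coeff_R) = 0.599 * (1/3) = 0.199667
mass_P = moles_P * M_P = 0.199667 * 182.49
mass_P = 36.43723083 g, rounded to 4 dp:

36.4372 g


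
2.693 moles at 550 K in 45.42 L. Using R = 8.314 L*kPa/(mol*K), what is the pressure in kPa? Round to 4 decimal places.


PV = nRT, solve for P = nRT / V.
nRT = 2.693 * 8.314 * 550 = 12314.2811
P = 12314.2811 / 45.42
P = 271.12023558 kPa, rounded to 4 dp:

271.1202 kPa


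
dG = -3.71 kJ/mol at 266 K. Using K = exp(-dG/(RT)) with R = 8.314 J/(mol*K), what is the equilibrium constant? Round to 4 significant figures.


dG is in kJ/mol; multiply by 1000 to match R in J/(mol*K).
RT = 8.314 * 266 = 2211.524 J/mol
exponent = -dG*1000 / (RT) = -(-3.71*1000) / 2211.524 = 1.67757619
K = exp(1.67757619)
K = 5.3525666, rounded to 4 significant figures:

5.353


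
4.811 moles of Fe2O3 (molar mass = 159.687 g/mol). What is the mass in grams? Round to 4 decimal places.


mass = n * M
mass = 4.811 * 159.687
mass = 768.254157 g, rounded to 4 dp:

768.2542 g


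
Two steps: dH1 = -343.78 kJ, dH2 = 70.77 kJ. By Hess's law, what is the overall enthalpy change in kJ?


Hess's law: enthalpy is a state function, so add the step enthalpies.
dH_total = dH1 + dH2 = -343.78 + (70.77)
dH_total = -273.01 kJ:

-273.01 kJ


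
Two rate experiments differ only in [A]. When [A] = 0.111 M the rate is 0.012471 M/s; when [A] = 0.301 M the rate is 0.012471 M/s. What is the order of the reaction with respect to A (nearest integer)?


Rate is proportional to [A]^n, so rate2/rate1 = ([A]2/[A]1)^n. Take logs to solve for n.
rate2/rate1 = 0.012471 / 0.012471 = 1.0
[A]2/[A]1 = 0.301 / 0.111 = 2.7117
n = ln(1.0) / ln(2.7117) = 0.0
Nearest integer order:

0


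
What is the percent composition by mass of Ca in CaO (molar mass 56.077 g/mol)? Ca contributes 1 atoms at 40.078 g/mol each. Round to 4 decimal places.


pct = 100 * (n_elem * M_elem) / M_total
mass_contribution = 1 * 40.078 = 40.078 g/mol
pct = 100 * 40.078 / 56.077
pct = 71.46958646 %, rounded to 4 dp:

71.4696 %


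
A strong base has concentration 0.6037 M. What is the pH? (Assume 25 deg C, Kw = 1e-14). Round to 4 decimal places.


A strong base dissociates completely, so [OH-] equals the given concentration.
pOH = -log10([OH-]) = -log10(0.6037) = 0.219179
pH = 14 - pOH = 14 - 0.219179
pH = 13.780821, rounded to 4 dp:

13.7808


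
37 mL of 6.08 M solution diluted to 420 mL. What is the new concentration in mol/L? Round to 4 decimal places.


Dilution: M1*V1 = M2*V2, solve for M2.
M2 = M1*V1 / V2
M2 = 6.08 * 37 / 420
M2 = 224.96 / 420
M2 = 0.53561905 mol/L, rounded to 4 dp:

0.5356 mol/L


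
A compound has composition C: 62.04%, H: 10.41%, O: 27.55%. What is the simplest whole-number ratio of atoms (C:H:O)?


Assume 100 g of compound, divide each mass% by atomic mass to get moles, then normalize by the smallest to get a raw atom ratio.
Moles per 100 g: C: 62.04/12.011 = 5.1653, H: 10.41/1.008 = 10.3274, O: 27.55/15.999 = 1.722
Raw ratio (divide by min = 1.722): C: 3.0, H: 5.997, O: 1.0
Multiply by 1 to clear fractions: C: 3.0 ~= 3, H: 5.997 ~= 6, O: 1.0 ~= 1
Reduce by GCD to get the simplest whole-number ratio:

3:6:1


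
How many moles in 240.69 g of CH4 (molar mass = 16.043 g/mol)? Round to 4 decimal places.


n = mass / M
n = 240.69 / 16.043
n = 15.00280496 mol, rounded to 4 dp:

15.0028 mol


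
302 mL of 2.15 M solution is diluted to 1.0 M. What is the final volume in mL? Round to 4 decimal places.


Dilution: M1*V1 = M2*V2, solve for V2.
V2 = M1*V1 / M2
V2 = 2.15 * 302 / 1.0
V2 = 649.3 / 1.0
V2 = 649.3 mL, rounded to 4 dp:

649.3000 mL


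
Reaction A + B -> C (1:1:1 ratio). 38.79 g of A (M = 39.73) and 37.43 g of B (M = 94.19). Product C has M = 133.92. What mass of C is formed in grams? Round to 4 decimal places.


Find moles of each reactant; the smaller value is the limiting reagent in a 1:1:1 reaction, so moles_C equals moles of the limiter.
n_A = mass_A / M_A = 38.79 / 39.73 = 0.97634 mol
n_B = mass_B / M_B = 37.43 / 94.19 = 0.397388 mol
Limiting reagent: B (smaller), n_limiting = 0.397388 mol
mass_C = n_limiting * M_C = 0.397388 * 133.92
mass_C = 53.21820096 g, rounded to 4 dp:

53.2182 g


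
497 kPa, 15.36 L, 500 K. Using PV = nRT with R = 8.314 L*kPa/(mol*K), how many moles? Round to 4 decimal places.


PV = nRT, solve for n = PV / (RT).
PV = 497 * 15.36 = 7633.92
RT = 8.314 * 500 = 4157.0
n = 7633.92 / 4157.0
n = 1.83640125 mol, rounded to 4 dp:

1.8364 mol


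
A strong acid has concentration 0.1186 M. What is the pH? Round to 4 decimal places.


A strong acid dissociates completely, so [H+] equals the given concentration.
pH = -log10([H+]) = -log10(0.1186)
pH = 0.92591531, rounded to 4 dp:

0.9259


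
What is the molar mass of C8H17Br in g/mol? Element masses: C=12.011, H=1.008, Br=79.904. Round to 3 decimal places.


M = sum(count * atomic_mass) over atoms.
M = 8*12.011 + 17*1.008 + 1*79.904
M = 96.088 + 17.136 + 79.904
M = 193.128 g/mol, rounded to 3 dp:

193.128 g/mol


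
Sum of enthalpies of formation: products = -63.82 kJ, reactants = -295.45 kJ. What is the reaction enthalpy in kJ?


dH_rxn = sum(dH_f products) - sum(dH_f reactants)
dH_rxn = -63.82 - (-295.45)
dH_rxn = 231.63 kJ:

231.63 kJ


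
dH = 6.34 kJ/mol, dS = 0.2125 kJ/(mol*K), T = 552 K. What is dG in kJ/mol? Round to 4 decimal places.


Gibbs: dG = dH - T*dS (consistent units, dS already in kJ/(mol*K)).
T*dS = 552 * 0.2125 = 117.3
dG = 6.34 - (117.3)
dG = -110.96 kJ/mol, rounded to 4 dp:

-110.9600 kJ/mol


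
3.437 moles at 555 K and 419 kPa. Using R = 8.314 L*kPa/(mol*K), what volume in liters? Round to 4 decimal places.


PV = nRT, solve for V = nRT / P.
nRT = 3.437 * 8.314 * 555 = 15859.246
V = 15859.246 / 419
V = 37.85022912 L, rounded to 4 dp:

37.8502 L


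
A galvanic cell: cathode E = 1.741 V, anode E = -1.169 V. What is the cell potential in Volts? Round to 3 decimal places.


Standard cell potential: E_cell = E_cathode - E_anode.
E_cell = 1.741 - (-1.169)
E_cell = 2.91 V, rounded to 3 dp:

2.910 V


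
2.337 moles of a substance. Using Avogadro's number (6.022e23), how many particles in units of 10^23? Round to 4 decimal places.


N = n * NA, then divide by 1e23 for the requested units.
N / 1e23 = n * 6.022
N / 1e23 = 2.337 * 6.022
N / 1e23 = 14.073414, rounded to 4 dp:

14.0734


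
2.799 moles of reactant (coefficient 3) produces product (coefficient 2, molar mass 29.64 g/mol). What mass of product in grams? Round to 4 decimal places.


Use the coefficient ratio to convert reactant moles to product moles, then multiply by the product's molar mass.
moles_P = moles_R * (coeff_P / coeff_R) = 2.799 * (2/3) = 1.866
mass_P = moles_P * M_P = 1.866 * 29.64
mass_P = 55.30824 g, rounded to 4 dp:

55.3082 g


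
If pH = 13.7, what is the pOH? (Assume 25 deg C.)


At 25 deg C, pH + pOH = 14.
pOH = 14 - pH = 14 - 13.7
pOH = 0.3:

0.30


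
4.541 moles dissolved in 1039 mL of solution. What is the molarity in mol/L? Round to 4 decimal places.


Convert volume to liters: V_L = V_mL / 1000.
V_L = 1039 / 1000 = 1.039 L
M = n / V_L = 4.541 / 1.039
M = 4.3705486 mol/L, rounded to 4 dp:

4.3705 mol/L


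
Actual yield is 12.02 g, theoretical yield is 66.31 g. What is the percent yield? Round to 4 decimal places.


% yield = 100 * actual / theoretical
% yield = 100 * 12.02 / 66.31
% yield = 18.12697934 %, rounded to 4 dp:

18.1270 %


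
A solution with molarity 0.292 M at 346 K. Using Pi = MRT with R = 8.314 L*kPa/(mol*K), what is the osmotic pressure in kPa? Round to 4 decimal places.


Osmotic pressure (van't Hoff): Pi = M*R*T.
RT = 8.314 * 346 = 2876.644
Pi = 0.292 * 2876.644
Pi = 839.980048 kPa, rounded to 4 dp:

839.9800 kPa


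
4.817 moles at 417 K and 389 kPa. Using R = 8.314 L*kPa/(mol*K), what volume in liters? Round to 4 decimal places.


PV = nRT, solve for V = nRT / P.
nRT = 4.817 * 8.314 * 417 = 16700.2403
V = 16700.2403 / 389
V = 42.931209 L, rounded to 4 dp:

42.9312 L


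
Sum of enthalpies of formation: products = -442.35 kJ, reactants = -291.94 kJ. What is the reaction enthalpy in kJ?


dH_rxn = sum(dH_f products) - sum(dH_f reactants)
dH_rxn = -442.35 - (-291.94)
dH_rxn = -150.41 kJ:

-150.41 kJ


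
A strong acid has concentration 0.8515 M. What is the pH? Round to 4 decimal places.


A strong acid dissociates completely, so [H+] equals the given concentration.
pH = -log10([H+]) = -log10(0.8515)
pH = 0.06981535, rounded to 4 dp:

0.0698


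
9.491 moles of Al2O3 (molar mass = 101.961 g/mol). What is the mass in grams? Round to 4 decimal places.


mass = n * M
mass = 9.491 * 101.961
mass = 967.711851 g, rounded to 4 dp:

967.7119 g


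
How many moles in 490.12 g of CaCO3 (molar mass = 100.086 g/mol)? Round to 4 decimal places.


n = mass / M
n = 490.12 / 100.086
n = 4.89698859 mol, rounded to 4 dp:

4.8970 mol


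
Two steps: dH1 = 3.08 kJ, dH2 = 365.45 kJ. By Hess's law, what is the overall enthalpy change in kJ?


Hess's law: enthalpy is a state function, so add the step enthalpies.
dH_total = dH1 + dH2 = 3.08 + (365.45)
dH_total = 368.53 kJ:

368.53 kJ


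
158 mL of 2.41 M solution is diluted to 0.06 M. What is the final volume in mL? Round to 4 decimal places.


Dilution: M1*V1 = M2*V2, solve for V2.
V2 = M1*V1 / M2
V2 = 2.41 * 158 / 0.06
V2 = 380.78 / 0.06
V2 = 6346.33333333 mL, rounded to 4 dp:

6346.3333 mL


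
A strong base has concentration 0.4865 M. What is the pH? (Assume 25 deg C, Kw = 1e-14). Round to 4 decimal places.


A strong base dissociates completely, so [OH-] equals the given concentration.
pOH = -log10([OH-]) = -log10(0.4865) = 0.312917
pH = 14 - pOH = 14 - 0.312917
pH = 13.687083, rounded to 4 dp:

13.6871


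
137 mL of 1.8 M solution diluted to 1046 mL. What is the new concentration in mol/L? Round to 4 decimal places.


Dilution: M1*V1 = M2*V2, solve for M2.
M2 = M1*V1 / V2
M2 = 1.8 * 137 / 1046
M2 = 246.6 / 1046
M2 = 0.23575526 mol/L, rounded to 4 dp:

0.2358 mol/L


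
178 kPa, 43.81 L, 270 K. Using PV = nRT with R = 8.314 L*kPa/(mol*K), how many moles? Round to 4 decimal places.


PV = nRT, solve for n = PV / (RT).
PV = 178 * 43.81 = 7798.18
RT = 8.314 * 270 = 2244.78
n = 7798.18 / 2244.78
n = 3.47391727 mol, rounded to 4 dp:

3.4739 mol


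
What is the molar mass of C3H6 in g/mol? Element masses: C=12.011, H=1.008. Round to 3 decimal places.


M = sum(count * atomic_mass) over atoms.
M = 3*12.011 + 6*1.008
M = 36.033 + 6.048
M = 42.081 g/mol, rounded to 3 dp:

42.081 g/mol


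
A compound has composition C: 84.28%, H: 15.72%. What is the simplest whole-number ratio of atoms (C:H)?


Assume 100 g of compound, divide each mass% by atomic mass to get moles, then normalize by the smallest to get a raw atom ratio.
Moles per 100 g: C: 84.28/12.011 = 7.0169, H: 15.72/1.008 = 15.5952
Raw ratio (divide by min = 7.0169): C: 1.0, H: 2.223
Multiply by 9 to clear fractions: C: 9.0 ~= 9, H: 20.003 ~= 20
Reduce by GCD to get the simplest whole-number ratio:

9:20


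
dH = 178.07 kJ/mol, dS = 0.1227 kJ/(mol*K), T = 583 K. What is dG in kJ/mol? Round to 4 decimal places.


Gibbs: dG = dH - T*dS (consistent units, dS already in kJ/(mol*K)).
T*dS = 583 * 0.1227 = 71.5341
dG = 178.07 - (71.5341)
dG = 106.5359 kJ/mol, rounded to 4 dp:

106.5359 kJ/mol


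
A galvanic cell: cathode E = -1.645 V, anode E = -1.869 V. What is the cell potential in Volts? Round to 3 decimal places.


Standard cell potential: E_cell = E_cathode - E_anode.
E_cell = -1.645 - (-1.869)
E_cell = 0.224 V, rounded to 3 dp:

0.224 V


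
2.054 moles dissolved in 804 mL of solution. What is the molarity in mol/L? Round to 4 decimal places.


Convert volume to liters: V_L = V_mL / 1000.
V_L = 804 / 1000 = 0.804 L
M = n / V_L = 2.054 / 0.804
M = 2.55472637 mol/L, rounded to 4 dp:

2.5547 mol/L


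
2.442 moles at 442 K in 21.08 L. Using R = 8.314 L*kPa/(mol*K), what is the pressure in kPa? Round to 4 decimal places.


PV = nRT, solve for P = nRT / V.
nRT = 2.442 * 8.314 * 442 = 8973.8323
P = 8973.8323 / 21.08
P = 425.70361954 kPa, rounded to 4 dp:

425.7036 kPa


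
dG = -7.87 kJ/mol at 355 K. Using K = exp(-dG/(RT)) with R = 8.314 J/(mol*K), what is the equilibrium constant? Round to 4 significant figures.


dG is in kJ/mol; multiply by 1000 to match R in J/(mol*K).
RT = 8.314 * 355 = 2951.47 J/mol
exponent = -dG*1000 / (RT) = -(-7.87*1000) / 2951.47 = 2.6664679
K = exp(2.6664679)
K = 14.389056, rounded to 4 significant figures:

14.39


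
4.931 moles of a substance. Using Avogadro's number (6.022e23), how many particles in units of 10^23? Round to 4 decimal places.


N = n * NA, then divide by 1e23 for the requested units.
N / 1e23 = n * 6.022
N / 1e23 = 4.931 * 6.022
N / 1e23 = 29.694482, rounded to 4 dp:

29.6945


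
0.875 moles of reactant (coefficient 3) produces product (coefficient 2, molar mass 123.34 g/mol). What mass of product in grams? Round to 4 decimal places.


Use the coefficient ratio to convert reactant moles to product moles, then multiply by the product's molar mass.
moles_P = moles_R * (coeff_P / coeff_R) = 0.875 * (2/3) = 0.583333
mass_P = moles_P * M_P = 0.583333 * 123.34
mass_P = 71.94829222 g, rounded to 4 dp:

71.9483 g


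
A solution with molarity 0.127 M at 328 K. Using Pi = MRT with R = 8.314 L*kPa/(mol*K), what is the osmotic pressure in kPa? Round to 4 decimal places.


Osmotic pressure (van't Hoff): Pi = M*R*T.
RT = 8.314 * 328 = 2726.992
Pi = 0.127 * 2726.992
Pi = 346.327984 kPa, rounded to 4 dp:

346.3280 kPa


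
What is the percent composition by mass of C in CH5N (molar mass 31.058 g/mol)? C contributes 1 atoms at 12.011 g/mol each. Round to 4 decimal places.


pct = 100 * (n_elem * M_elem) / M_total
mass_contribution = 1 * 12.011 = 12.011 g/mol
pct = 100 * 12.011 / 31.058
pct = 38.67280572 %, rounded to 4 dp:

38.6728 %


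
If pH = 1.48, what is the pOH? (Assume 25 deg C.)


At 25 deg C, pH + pOH = 14.
pOH = 14 - pH = 14 - 1.48
pOH = 12.52:

12.52


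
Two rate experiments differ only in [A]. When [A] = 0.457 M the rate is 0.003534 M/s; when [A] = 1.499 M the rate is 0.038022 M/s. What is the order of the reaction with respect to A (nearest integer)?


Rate is proportional to [A]^n, so rate2/rate1 = ([A]2/[A]1)^n. Take logs to solve for n.
rate2/rate1 = 0.038022 / 0.003534 = 10.7589
[A]2/[A]1 = 1.499 / 0.457 = 3.2801
n = ln(10.7589) / ln(3.2801) = 2.0
Nearest integer order:

2


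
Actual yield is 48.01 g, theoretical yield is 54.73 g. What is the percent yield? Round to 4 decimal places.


% yield = 100 * actual / theoretical
% yield = 100 * 48.01 / 54.73
% yield = 87.72154212 %, rounded to 4 dp:

87.7215 %


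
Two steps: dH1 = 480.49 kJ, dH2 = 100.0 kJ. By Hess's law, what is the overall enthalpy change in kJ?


Hess's law: enthalpy is a state function, so add the step enthalpies.
dH_total = dH1 + dH2 = 480.49 + (100.0)
dH_total = 580.49 kJ:

580.49 kJ


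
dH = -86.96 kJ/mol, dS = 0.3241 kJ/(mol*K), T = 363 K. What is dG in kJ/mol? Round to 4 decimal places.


Gibbs: dG = dH - T*dS (consistent units, dS already in kJ/(mol*K)).
T*dS = 363 * 0.3241 = 117.6483
dG = -86.96 - (117.6483)
dG = -204.6083 kJ/mol, rounded to 4 dp:

-204.6083 kJ/mol


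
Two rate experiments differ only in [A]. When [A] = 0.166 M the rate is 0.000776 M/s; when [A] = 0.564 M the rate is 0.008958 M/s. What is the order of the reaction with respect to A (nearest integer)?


Rate is proportional to [A]^n, so rate2/rate1 = ([A]2/[A]1)^n. Take logs to solve for n.
rate2/rate1 = 0.008958 / 0.000776 = 11.5438
[A]2/[A]1 = 0.564 / 0.166 = 3.3976
n = ln(11.5438) / ln(3.3976) = 2.0
Nearest integer order:

2


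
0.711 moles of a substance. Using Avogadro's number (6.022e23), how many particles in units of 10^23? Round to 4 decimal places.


N = n * NA, then divide by 1e23 for the requested units.
N / 1e23 = n * 6.022
N / 1e23 = 0.711 * 6.022
N / 1e23 = 4.281642, rounded to 4 dp:

4.2816


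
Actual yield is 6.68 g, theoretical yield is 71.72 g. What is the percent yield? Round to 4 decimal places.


% yield = 100 * actual / theoretical
% yield = 100 * 6.68 / 71.72
% yield = 9.31399888 %, rounded to 4 dp:

9.3140 %
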